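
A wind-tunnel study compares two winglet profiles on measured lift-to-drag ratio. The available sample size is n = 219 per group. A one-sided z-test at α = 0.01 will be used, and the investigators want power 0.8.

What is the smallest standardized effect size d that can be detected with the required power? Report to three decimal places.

d ≈ 0.303

Required noncentrality: δ = z_{0.01} + z_{0.20} = 2.326 + 0.842 = 3.168.
δ = d·√(n/2) ⇒ d = δ/√(n/2) = 3.168/√(219/2) = 0.3027.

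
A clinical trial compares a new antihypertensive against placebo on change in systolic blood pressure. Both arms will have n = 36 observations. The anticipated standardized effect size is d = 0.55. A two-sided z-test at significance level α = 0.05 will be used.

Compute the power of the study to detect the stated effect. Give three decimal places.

Noncentrality parameter: δ = d·√(n/2) = 0.55 × √(36/2) = 2.3335
Two-sided α = 0.05 → critical value z_{0.025} = 1.960.
Power = Φ(δ − 1.960) + Φ(−δ − 1.960) = Φ(0.373) + Φ(-4.293) = 0.6456 + 0.0000 = 0.6456.

Power ≈ 0.646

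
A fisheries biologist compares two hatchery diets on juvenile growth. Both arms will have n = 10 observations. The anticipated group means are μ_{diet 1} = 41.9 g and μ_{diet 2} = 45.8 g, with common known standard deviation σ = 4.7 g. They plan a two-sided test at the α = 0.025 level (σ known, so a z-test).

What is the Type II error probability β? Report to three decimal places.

Standardized effect: d = |μ_{diet 1} − μ_{diet 2}| / σ = |41.9 − 45.8| / 4.7 = 0.8298
Noncentrality parameter: δ = d·√(n/2) = 0.8298 × √(10/2) = 1.8555
Two-sided α = 0.025 → critical value z_{0.0125} = 2.241.
Power = Φ(δ − 2.241) + Φ(−δ − 2.241) = Φ(-0.386) + Φ(-4.097) = 0.3498 + 0.0000 = 0.3498.
Type II error: β = 1 − power = 1 − 0.3498 = 0.6502.

β ≈ 0.650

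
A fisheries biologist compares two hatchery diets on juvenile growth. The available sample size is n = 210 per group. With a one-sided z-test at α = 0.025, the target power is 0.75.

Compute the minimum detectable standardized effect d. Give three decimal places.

d ≈ 0.257

Required noncentrality: δ = z_{0.025} + z_{0.25} = 1.960 + 0.674 = 2.634.
δ = d·√(n/2) ⇒ d = δ/√(n/2) = 2.634/√(210/2) = 0.2571.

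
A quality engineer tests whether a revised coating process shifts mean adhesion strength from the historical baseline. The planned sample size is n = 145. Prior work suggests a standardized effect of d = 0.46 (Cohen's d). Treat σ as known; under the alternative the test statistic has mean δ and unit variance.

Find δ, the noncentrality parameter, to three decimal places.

δ ≈ 5.539

The noncentrality parameter scales effect size by the design's sample-size factor: δ = d·√n = 0.46 × √145 = 5.5391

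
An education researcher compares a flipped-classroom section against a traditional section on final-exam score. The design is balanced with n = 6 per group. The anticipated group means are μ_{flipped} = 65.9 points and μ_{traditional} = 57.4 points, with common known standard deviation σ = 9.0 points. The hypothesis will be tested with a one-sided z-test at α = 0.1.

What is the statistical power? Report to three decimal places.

Standardized effect: d = |μ_{flipped} − μ_{traditional}| / σ = |65.9 − 57.4| / 9.0 = 0.9444
Noncentrality parameter: δ = d·√(n/2) = 0.9444 × √(6/2) = 1.6358
One-sided α = 0.1 → critical value z_{0.1} = 1.282.
Power = Φ(δ − 1.282) = Φ(0.354) = 0.6384.

Power ≈ 0.638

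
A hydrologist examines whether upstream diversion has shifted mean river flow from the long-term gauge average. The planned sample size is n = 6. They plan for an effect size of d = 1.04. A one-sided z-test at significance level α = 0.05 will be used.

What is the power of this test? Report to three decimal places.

Power ≈ 0.817

Noncentrality parameter: δ = d·√n = 1.04 × √6 = 2.5475
Critical value for a one-sided test at α = 0.05: z_α = 1.645.
Power = Φ(δ − 1.645) = Φ(0.903) = 0.8166.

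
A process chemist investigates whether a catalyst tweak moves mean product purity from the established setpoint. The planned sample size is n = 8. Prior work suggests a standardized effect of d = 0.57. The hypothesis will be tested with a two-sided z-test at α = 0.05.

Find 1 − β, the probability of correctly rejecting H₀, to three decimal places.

Noncentrality parameter: δ = d·√n = 0.57 × √8 = 1.6122
Two-sided α = 0.05 → critical value z_{0.025} = 1.960.
Power = Φ(δ − 1.960) + Φ(−δ − 1.960) = Φ(-0.348) + Φ(-3.572) = 0.3640 + 0.0002 = 0.3642.

Power ≈ 0.364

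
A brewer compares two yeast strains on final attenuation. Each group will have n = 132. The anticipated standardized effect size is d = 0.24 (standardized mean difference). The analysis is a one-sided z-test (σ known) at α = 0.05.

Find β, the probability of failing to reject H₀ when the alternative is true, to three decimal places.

β ≈ 0.380

Noncentrality parameter: δ = d·√(n/2) = 0.24 × √(132/2) = 1.9498
One-sided α = 0.05 → critical value z_{0.05} = 1.645.
Power = Φ(δ − 1.645) = Φ(0.305) = 0.6198.
Type II error: β = 1 − power = 1 − 0.6198 = 0.3802.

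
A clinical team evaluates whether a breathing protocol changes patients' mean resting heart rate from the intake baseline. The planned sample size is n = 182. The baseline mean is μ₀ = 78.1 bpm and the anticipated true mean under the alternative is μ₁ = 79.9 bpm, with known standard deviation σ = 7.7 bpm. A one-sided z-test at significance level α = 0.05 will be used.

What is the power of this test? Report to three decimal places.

Standardized effect: d = |μ₁ − μ₀| / σ = |79.9 − 78.1| / 7.7 = 0.2338
Noncentrality parameter: δ = d·√n = 0.2338 × √182 = 3.1537
Critical value for a one-sided test at α = 0.05: z_α = 1.645.
Power = P(Z > 1.645 − δ) = Φ(1.509) = 0.9343.

Power ≈ 0.934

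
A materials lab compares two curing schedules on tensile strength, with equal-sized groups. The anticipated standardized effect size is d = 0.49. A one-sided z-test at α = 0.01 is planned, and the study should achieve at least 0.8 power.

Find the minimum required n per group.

n = 84 per group

For power 0.8 need Φ(δ − z_{0.01}) = 0.8, so δ = z_{0.01} + z_{0.20} = 2.326 + 0.842 = 3.168.
δ = d·√(n/2) ⇒ n = 2(δ/d)² = 2 × (3.168 / 0.49)² = 83.60.
Rounding up, n = 84 per group.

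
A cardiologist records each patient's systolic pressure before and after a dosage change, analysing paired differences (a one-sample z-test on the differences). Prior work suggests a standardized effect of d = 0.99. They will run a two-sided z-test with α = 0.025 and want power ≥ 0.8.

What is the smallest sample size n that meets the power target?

n = 10

For power 0.8 need Φ(δ − z_{0.0125}) = 0.8, so δ = z_{0.0125} + z_{0.20} = 2.241 + 0.842 = 3.083.
(Ignoring the negligible lower-tail rejection probability gives the usual closed-form inversion.)
δ = d·√n ⇒ n = (δ/d)² = (3.083 / 0.99)² = 9.70.
Rounding up, n = 10.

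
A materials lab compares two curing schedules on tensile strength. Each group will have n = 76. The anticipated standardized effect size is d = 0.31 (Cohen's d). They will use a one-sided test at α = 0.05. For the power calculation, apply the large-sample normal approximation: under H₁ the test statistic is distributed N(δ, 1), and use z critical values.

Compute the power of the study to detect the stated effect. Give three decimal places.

Noncentrality parameter: δ = d·√(n/2) = 0.31 × √(76/2) = 1.9110
Critical value for a one-sided test at α = 0.05: z_α = 1.645.
Power = P(Z > 1.645 − δ) = Φ(0.266) = 0.6049.

Power ≈ 0.605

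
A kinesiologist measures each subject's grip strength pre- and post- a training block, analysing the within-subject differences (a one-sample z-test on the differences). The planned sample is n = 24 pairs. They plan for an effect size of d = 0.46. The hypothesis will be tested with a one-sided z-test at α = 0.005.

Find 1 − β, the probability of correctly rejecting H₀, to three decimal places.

Noncentrality parameter: δ = d·√n = 0.46 × √24 = 2.2535
Critical value for a one-sided test at α = 0.005: z_α = 2.576.
Power = Φ(δ − 2.576) = Φ(-0.322) = 0.3736.

Power ≈ 0.374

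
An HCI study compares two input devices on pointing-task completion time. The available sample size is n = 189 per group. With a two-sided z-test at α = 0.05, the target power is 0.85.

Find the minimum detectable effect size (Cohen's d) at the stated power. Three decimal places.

d ≈ 0.308

Need Φ(δ − 1.960) = 0.85, so δ = 1.960 + 1.036 = 2.996.
(Lower-tail contribution to power is negligible for δ > 0.)
δ = d·√(n/2) ⇒ d = δ/√(n/2) = 2.996/√(189/2) = 0.3082.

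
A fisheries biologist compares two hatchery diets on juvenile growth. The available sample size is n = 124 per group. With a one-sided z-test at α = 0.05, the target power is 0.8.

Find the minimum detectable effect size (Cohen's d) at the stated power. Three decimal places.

d ≈ 0.316

Required noncentrality: δ = z_{0.05} + z_{0.20} = 1.645 + 0.842 = 2.486.
δ = d·√(n/2) ⇒ d = δ/√(n/2) = 2.486/√(124/2) = 0.3158.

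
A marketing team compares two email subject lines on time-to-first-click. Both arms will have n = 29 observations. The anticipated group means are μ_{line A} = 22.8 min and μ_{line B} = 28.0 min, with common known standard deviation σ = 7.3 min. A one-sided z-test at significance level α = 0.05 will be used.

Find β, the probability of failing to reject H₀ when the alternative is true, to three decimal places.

β ≈ 0.143

Standardized effect: d = |μ_{line A} − μ_{line B}| / σ = |22.8 − 28.0| / 7.3 = 0.7123
Noncentrality parameter: δ = d·√(n/2) = 0.7123 × √(29/2) = 2.7125
Critical value for a one-sided test at α = 0.05: z_α = 1.645.
Power = P(Z > 1.645 − δ) = Φ(1.068) = 0.8572.
Type II error: β = 1 − power = 1 − 0.8572 = 0.1428.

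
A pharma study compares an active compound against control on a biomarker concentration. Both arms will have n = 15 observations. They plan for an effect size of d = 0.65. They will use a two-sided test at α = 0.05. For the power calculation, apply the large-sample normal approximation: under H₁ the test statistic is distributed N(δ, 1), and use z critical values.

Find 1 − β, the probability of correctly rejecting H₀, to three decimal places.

Noncentrality parameter: δ = d·√(n/2) = 0.65 × √(15/2) = 1.7801
Critical value for a two-sided test at α = 0.05: z_{α/2} = 1.960.
Power = Φ(δ − 1.960) + Φ(−δ − 1.960) = Φ(-0.180) + Φ(-3.740) = 0.4286 + 0.0001 = 0.4287.

Power ≈ 0.429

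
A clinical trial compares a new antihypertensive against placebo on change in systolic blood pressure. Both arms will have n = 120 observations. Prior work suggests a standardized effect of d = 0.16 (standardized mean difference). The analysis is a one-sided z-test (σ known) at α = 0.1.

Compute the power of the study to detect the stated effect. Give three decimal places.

Power ≈ 0.483

Noncentrality parameter: δ = d·√(n/2) = 0.16 × √(120/2) = 1.2394
Critical value for a one-sided test at α = 0.1: z_α = 1.282.
Power = P(Z > 1.282 − δ) = Φ(-0.042) = 0.4832.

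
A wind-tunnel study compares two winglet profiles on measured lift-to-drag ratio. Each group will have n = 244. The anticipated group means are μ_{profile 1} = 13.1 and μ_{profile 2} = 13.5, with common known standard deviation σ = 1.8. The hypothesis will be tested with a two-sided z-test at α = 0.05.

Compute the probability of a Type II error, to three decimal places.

Standardized effect: d = |μ_{profile 1} − μ_{profile 2}| / σ = |13.1 − 13.5| / 1.8 = 0.2222
Noncentrality parameter: δ = d·√(n/2) = 0.2222 × √(244/2) = 2.4545
Two-sided α = 0.05 → critical value z_{0.025} = 1.960.
Power = Φ(δ − 1.960) + Φ(−δ − 1.960) = Φ(0.495) + Φ(-4.414) = 0.6895 + 0.0000 = 0.6895.
Type II error: β = 1 − power = 1 − 0.6895 = 0.3105.

β ≈ 0.310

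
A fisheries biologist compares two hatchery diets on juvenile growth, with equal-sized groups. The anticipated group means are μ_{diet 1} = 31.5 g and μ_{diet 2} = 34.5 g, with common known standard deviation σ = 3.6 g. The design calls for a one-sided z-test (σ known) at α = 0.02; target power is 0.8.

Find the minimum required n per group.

n = 25 per group

Standardized effect: d = |μ_{diet 1} − μ_{diet 2}| / σ = |31.5 − 34.5| / 3.6 = 0.8333
Set Φ(δ − 2.054) = 0.8; then δ − 2.054 = Φ⁻¹(0.8) = 0.842, giving δ = 2.895.
δ = d·√(n/2) ⇒ n = 2(δ/d)² = 2 × (2.895 / 0.8333)² = 24.14.
Round up to the next whole unit.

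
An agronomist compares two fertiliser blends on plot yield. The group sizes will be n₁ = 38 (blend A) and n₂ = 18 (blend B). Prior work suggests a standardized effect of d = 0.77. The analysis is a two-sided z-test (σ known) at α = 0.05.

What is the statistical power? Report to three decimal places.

Power ≈ 0.768

Noncentrality parameter: δ = d / √(1/n₁ + 1/n₂) = 0.77 / √(1/38 + 1/18) = 2.6911
Critical value for a two-sided test at α = 0.05: z_{α/2} = 1.960.
Power = Φ(δ − 1.960) + Φ(−δ − 1.960) = Φ(0.731) + Φ(-4.651) = 0.7676 + 0.0000 = 0.7676.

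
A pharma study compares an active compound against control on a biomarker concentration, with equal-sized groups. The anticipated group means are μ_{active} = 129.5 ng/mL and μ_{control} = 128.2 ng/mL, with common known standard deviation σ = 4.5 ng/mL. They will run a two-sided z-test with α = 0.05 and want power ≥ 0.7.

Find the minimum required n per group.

Standardized effect: d = |μ_{active} − μ_{control}| / σ = |129.5 − 128.2| / 4.5 = 0.2889
Set Φ(δ − 1.960) = 0.7; then δ − 1.960 = Φ⁻¹(0.7) = 0.524, giving δ = 2.484.
(Ignoring the negligible lower-tail rejection probability gives the usual closed-form inversion.)
δ = d·√(n/2) ⇒ n = 2(δ/d)² = 2 × (2.484 / 0.2889)² = 147.91.
Round up to the next whole unit.

n = 148 per group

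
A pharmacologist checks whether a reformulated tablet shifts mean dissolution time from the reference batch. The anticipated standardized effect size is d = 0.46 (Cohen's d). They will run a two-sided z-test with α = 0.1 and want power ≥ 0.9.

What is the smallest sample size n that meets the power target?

Set Φ(δ − 1.645) = 0.9; then δ − 1.645 = Φ⁻¹(0.9) = 1.282, giving δ = 2.926.
(Ignoring the negligible lower-tail rejection probability gives the usual closed-form inversion.)
δ = d·√n ⇒ n = (δ/d)² = (2.926 / 0.46)² = 40.47.
Round up to the next whole unit.

n = 41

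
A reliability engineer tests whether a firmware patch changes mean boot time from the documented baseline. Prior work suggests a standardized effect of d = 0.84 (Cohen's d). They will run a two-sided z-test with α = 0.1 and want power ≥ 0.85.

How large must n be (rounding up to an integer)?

n = 11

For power 0.85 need Φ(δ − z_{0.05}) = 0.85, so δ = z_{0.05} + z_{0.15} = 1.645 + 1.036 = 2.681.
(Ignoring the negligible lower-tail rejection probability gives the usual closed-form inversion.)
δ = d·√n ⇒ n = (δ/d)² = (2.681 / 0.84)² = 10.19.
Round up to the next whole unit.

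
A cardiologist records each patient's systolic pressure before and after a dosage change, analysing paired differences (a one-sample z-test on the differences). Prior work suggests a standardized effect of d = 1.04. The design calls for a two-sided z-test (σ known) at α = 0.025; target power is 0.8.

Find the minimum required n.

n = 9

Set Φ(δ − 2.241) = 0.8; then δ − 2.241 = Φ⁻¹(0.8) = 0.842, giving δ = 3.083.
(Ignoring the negligible lower-tail rejection probability gives the usual closed-form inversion.)
δ = d·√n ⇒ n = (δ/d)² = (3.083 / 1.04)² = 8.79.
Round up to the next whole unit.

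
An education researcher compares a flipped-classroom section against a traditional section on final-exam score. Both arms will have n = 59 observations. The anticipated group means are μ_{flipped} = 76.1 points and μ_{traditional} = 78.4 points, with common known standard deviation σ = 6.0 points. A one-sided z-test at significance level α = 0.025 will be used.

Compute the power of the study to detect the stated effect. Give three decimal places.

Power ≈ 0.549

Standardized effect: d = |μ_{flipped} − μ_{traditional}| / σ = |76.1 − 78.4| / 6.0 = 0.3833
Noncentrality parameter: δ = d·√(n/2) = 0.3833 × √(59/2) = 2.0820
One-sided α = 0.025 → critical value z_{0.025} = 1.960.
Power = P(Z > 1.960 − δ) = Φ(0.122) = 0.5486.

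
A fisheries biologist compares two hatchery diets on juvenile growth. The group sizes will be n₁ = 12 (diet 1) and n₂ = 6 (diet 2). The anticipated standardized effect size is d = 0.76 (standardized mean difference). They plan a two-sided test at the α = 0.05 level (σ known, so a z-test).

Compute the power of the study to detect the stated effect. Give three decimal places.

Noncentrality parameter: δ = d / √(1/n₁ + 1/n₂) = 0.76 / √(1/12 + 1/6) = 1.5200
Two-sided α = 0.05 → critical value z_{0.025} = 1.960.
Power = Φ(δ − 1.960) + Φ(−δ − 1.960) = Φ(-0.440) + Φ(-3.480) = 0.3300 + 0.0003 = 0.3302.

Power ≈ 0.330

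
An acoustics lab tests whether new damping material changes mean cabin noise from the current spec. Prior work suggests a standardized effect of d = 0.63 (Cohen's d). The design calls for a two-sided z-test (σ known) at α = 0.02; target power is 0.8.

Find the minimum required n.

n = 26

Set Φ(δ − 2.326) = 0.8; then δ − 2.326 = Φ⁻¹(0.8) = 0.842, giving δ = 3.168.
(For δ > 0 the lower-tail rejection region contributes negligibly to power, so the one-term inversion is standard.)
δ = d·√n ⇒ n = (δ/d)² = (3.168 / 0.63)² = 25.29.
Rounding up, n = 26.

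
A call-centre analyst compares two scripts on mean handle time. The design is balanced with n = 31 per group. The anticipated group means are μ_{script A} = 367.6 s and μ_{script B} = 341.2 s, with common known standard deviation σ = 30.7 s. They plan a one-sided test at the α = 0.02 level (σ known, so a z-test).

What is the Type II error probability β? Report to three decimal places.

Standardized effect: d = |μ_{script A} − μ_{script B}| / σ = |367.6 − 341.2| / 30.7 = 0.8599
Noncentrality parameter: δ = d·√(n/2) = 0.8599 × √(31/2) = 3.3856
One-sided α = 0.02 → critical value z_{0.02} = 2.054.
Power = P(Z > 2.054 − δ) = Φ(1.332) = 0.9085.
Type II error: β = 1 − power = 1 − 0.9085 = 0.0915.

β ≈ 0.091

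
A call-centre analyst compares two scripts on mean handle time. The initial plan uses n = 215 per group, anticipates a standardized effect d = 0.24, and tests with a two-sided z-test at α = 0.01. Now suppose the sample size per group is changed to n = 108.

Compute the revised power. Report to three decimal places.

With n = 108 per group: δ = d·√(n/2) = 0.24 × √(108/2) = 1.7636. Critical value z_{0.005} = 2.576.
Revised power = Φ(δ − 2.576) + Φ(−δ − 2.576) = Φ(-0.812) + Φ(-4.339) = 0.2083 + 0.0000 = 0.2083.

Power ≈ 0.208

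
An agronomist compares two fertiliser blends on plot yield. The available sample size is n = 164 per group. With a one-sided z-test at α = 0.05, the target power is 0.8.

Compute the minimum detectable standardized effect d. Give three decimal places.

d ≈ 0.275

Need Φ(δ − 1.645) = 0.8, so δ = 1.645 + 0.842 = 2.486.
δ = d·√(n/2) ⇒ d = δ/√(n/2) = 2.486/√(164/2) = 0.2746.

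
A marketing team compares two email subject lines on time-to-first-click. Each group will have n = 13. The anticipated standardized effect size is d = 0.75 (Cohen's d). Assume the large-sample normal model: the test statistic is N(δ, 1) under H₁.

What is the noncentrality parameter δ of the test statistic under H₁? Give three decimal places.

δ = d·√(n/2) = 0.75 × √(13/2) = 1.9121

δ ≈ 1.912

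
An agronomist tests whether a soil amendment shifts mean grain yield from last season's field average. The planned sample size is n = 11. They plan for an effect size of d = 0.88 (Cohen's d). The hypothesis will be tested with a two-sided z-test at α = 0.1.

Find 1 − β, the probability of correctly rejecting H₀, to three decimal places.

Power ≈ 0.899

Noncentrality parameter: δ = d·√n = 0.88 × √11 = 2.9186
Two-sided α = 0.1 → critical value z_{0.05} = 1.645.
Power = Φ(δ − 1.645) + Φ(−δ − 1.645) = Φ(1.274) + Φ(-4.563) = 0.8986 + 0.0000 = 0.8986.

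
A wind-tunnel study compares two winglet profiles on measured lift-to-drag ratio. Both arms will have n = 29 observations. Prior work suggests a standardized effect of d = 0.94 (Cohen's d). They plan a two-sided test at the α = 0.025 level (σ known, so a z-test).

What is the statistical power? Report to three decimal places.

Power ≈ 0.910

Noncentrality parameter: δ = d·√(n/2) = 0.94 × √(29/2) = 3.5794
Two-sided α = 0.025 → critical value z_{0.0125} = 2.241.
Power = Φ(δ − 2.241) + Φ(−δ − 2.241) = Φ(1.338) + Φ(-5.821) = 0.9096 + 0.0000 = 0.9096.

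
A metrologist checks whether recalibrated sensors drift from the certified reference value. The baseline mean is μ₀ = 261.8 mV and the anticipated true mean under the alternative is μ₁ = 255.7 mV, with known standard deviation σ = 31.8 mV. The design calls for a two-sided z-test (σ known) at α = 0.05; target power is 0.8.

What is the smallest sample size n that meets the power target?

n = 214

Standardized effect: d = |μ₁ − μ₀| / σ = |255.7 − 261.8| / 31.8 = 0.1918
For power 0.8 need Φ(δ − z_{0.025}) = 0.8, so δ = z_{0.025} + z_{0.20} = 1.960 + 0.842 = 2.802.
(Ignoring the negligible lower-tail rejection probability gives the usual closed-form inversion.)
δ = d·√n ⇒ n = (δ/d)² = (2.802 / 0.1918)² = 213.31.
Rounding up, n = 214.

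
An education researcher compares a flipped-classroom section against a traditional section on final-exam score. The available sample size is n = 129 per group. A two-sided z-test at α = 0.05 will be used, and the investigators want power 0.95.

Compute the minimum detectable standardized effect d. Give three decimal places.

Required noncentrality: δ = z_{0.025} + z_{0.05} = 1.960 + 1.645 = 3.605.
(The second rejection-region term Φ(−δ − z_{α/2}) is negligible and dropped.)
δ = d·√(n/2) ⇒ d = δ/√(n/2) = 3.605/√(129/2) = 0.4489.

d ≈ 0.449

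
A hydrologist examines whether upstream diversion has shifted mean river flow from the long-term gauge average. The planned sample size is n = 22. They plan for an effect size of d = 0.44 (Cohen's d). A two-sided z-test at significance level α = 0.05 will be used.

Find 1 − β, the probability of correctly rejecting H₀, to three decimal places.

Power ≈ 0.541

Noncentrality parameter: δ = d·√n = 0.44 × √22 = 2.0638
Two-sided α = 0.05 → critical value z_{0.025} = 1.960.
Power = Φ(δ − 1.960) + Φ(−δ − 1.960) = Φ(0.104) + Φ(-4.024) = 0.5413 + 0.0000 = 0.5414.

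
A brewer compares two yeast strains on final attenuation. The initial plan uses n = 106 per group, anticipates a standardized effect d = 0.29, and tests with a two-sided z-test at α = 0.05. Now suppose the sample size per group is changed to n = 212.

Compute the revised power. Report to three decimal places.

Power ≈ 0.848

With n = 212 per group: δ = d·√(n/2) = 0.29 × √(212/2) = 2.9857. Critical value z_{0.025} = 1.960.
Revised power = Φ(δ − 1.960) + Φ(−δ − 1.960) = Φ(1.026) + Φ(-4.946) = 0.8475 + 0.0000 = 0.8475.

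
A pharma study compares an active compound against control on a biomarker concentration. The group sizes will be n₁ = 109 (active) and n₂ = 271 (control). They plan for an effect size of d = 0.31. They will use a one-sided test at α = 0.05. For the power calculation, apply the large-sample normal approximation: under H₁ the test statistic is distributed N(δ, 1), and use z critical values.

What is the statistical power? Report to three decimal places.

Power ≈ 0.862

Noncentrality parameter: δ = d / √(1/n₁ + 1/n₂) = 0.31 / √(1/109 + 1/271) = 2.7332
Critical value for a one-sided test at α = 0.05: z_α = 1.645.
Power = Φ(δ − 1.645) = Φ(1.088) = 0.8618.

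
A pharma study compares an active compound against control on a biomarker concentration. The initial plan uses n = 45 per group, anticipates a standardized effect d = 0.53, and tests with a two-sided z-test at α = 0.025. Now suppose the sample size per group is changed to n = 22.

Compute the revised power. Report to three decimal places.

With n = 22 per group: δ = d·√(n/2) = 0.53 × √(22/2) = 1.7578. Critical value z_{0.0125} = 2.241.
Revised power = Φ(δ − 2.241) + Φ(−δ − 2.241) = Φ(-0.484) + Φ(-3.999) = 0.3143 + 0.0000 = 0.3144.

Power ≈ 0.314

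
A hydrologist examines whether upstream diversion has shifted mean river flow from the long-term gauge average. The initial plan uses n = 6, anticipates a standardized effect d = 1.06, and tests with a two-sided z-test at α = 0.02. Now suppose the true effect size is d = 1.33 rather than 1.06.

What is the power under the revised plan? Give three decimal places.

With d = 1.33: δ = d·√n = 1.33 × √6 = 3.2578. Critical value z_{0.01} = 2.326.
Revised power = Φ(δ − 2.326) + Φ(−δ − 2.326) = Φ(0.931) + Φ(-5.584) = 0.8242 + 0.0000 = 0.8242.

Power ≈ 0.824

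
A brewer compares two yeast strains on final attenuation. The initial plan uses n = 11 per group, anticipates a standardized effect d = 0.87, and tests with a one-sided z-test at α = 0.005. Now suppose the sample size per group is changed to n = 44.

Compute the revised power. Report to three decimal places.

Power ≈ 0.934

With n = 44 per group: δ = d·√(n/2) = 0.87 × √(44/2) = 4.0807. Critical value z_{0.005} = 2.576.
Revised power = Φ(δ − 2.576) = Φ(1.505) = 0.9338.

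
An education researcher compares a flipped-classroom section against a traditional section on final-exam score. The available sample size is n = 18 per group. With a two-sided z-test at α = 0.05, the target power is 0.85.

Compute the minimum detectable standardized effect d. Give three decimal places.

d ≈ 0.999

Need Φ(δ − 1.960) = 0.85, so δ = 1.960 + 1.036 = 2.996.
(Lower-tail contribution to power is negligible for δ > 0.)
δ = d·√(n/2) ⇒ d = δ/√(n/2) = 2.996/√(18/2) = 0.9988.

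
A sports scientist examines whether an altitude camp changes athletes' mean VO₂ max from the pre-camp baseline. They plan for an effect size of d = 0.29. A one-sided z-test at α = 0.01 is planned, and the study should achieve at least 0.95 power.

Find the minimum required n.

For power 0.95 need Φ(δ − z_{0.01}) = 0.95, so δ = z_{0.01} + z_{0.05} = 2.326 + 1.645 = 3.971.
δ = d·√n ⇒ n = (δ/d)² = (3.971 / 0.29)² = 187.52.
Rounding up, n = 188.

n = 188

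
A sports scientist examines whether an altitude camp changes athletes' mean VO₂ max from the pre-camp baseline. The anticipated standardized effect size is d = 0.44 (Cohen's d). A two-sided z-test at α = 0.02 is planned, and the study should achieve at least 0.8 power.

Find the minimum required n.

Set Φ(δ − 2.326) = 0.8; then δ − 2.326 = Φ⁻¹(0.8) = 0.842, giving δ = 3.168.
(For δ > 0 the lower-tail rejection region contributes negligibly to power, so the one-term inversion is standard.)
δ = d·√n ⇒ n = (δ/d)² = (3.168 / 0.44)² = 51.84.
Round up to the next whole unit.

n = 52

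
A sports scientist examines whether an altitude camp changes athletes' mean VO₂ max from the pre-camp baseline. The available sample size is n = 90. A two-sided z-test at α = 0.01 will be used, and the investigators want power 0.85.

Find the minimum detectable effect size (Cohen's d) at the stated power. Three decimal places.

Need Φ(δ − 2.576) = 0.85, so δ = 2.576 + 1.036 = 3.612.
(The second rejection-region term Φ(−δ − z_{α/2}) is negligible and dropped.)
δ = d·√n ⇒ d = δ/√n = 3.612/√90 = 0.3808.

d ≈ 0.381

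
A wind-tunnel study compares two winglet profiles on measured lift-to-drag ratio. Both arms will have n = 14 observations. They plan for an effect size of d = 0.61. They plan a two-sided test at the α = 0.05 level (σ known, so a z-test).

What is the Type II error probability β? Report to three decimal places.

Noncentrality parameter: δ = d·√(n/2) = 0.61 × √(14/2) = 1.6139
Two-sided α = 0.05 → critical value z_{0.025} = 1.960.
Power = Φ(δ − 1.960) + Φ(−δ − 1.960) = Φ(-0.346) + Φ(-3.574) = 0.3647 + 0.0002 = 0.3648.
Type II error: β = 1 − power = 1 − 0.3648 = 0.6352.

β ≈ 0.635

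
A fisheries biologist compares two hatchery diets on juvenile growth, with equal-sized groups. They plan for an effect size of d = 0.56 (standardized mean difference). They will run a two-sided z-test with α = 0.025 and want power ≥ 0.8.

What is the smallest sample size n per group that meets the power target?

n = 61 per group

For power 0.8 need Φ(δ − z_{0.0125}) = 0.8, so δ = z_{0.0125} + z_{0.20} = 2.241 + 0.842 = 3.083.
(For δ > 0 the lower-tail rejection region contributes negligibly to power, so the one-term inversion is standard.)
δ = d·√(n/2) ⇒ n = 2(δ/d)² = 2 × (3.083 / 0.56)² = 60.62.
Rounding up, n = 61 per group.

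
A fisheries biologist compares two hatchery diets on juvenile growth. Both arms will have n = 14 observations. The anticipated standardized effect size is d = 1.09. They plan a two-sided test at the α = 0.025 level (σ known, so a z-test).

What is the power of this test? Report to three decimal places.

Power ≈ 0.740

Noncentrality parameter: δ = d·√(n/2) = 1.09 × √(14/2) = 2.8839
Two-sided α = 0.025 → critical value z_{0.0125} = 2.241.
Power = Φ(δ − 2.241) + Φ(−δ − 2.241) = Φ(0.642) + Φ(-5.125) = 0.7397 + 0.0000 = 0.7397.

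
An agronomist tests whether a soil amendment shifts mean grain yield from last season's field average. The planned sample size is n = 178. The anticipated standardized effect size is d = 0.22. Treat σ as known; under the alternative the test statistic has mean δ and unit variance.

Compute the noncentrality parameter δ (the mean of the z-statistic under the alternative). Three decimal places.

δ ≈ 2.935

The noncentrality parameter scales effect size by the design's sample-size factor: δ = d·√n = 0.22 × √178 = 2.9352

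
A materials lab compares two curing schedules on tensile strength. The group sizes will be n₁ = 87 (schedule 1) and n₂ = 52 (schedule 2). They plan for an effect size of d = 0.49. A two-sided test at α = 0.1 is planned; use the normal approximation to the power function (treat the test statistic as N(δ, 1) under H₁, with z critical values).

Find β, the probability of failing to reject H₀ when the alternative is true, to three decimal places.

β ≈ 0.125

Noncentrality parameter: δ = d / √(1/n₁ + 1/n₂) = 0.49 / √(1/87 + 1/52) = 2.7954
Two-sided α = 0.1 → critical value z_{0.05} = 1.645.
Power = Φ(δ − 1.645) + Φ(−δ − 1.645) = Φ(1.151) + Φ(-4.440) = 0.8750 + 0.0000 = 0.8751.
Type II error: β = 1 − power = 1 − 0.8751 = 0.1249.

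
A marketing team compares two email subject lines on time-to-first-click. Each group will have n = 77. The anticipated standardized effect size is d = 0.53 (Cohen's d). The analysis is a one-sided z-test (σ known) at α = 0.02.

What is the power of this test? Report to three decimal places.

Power ≈ 0.892

Noncentrality parameter: δ = d·√(n/2) = 0.53 × √(77/2) = 3.2886
One-sided α = 0.02 → critical value z_{0.02} = 2.054.
Power = P(Z > 2.054 − δ) = Φ(1.235) = 0.8916.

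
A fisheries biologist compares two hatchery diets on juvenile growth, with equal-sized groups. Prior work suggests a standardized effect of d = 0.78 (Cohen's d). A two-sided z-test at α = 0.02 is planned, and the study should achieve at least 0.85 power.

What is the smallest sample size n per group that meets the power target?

n = 38 per group

Set Φ(δ − 2.326) = 0.85; then δ − 2.326 = Φ⁻¹(0.85) = 1.036, giving δ = 3.363.
(Ignoring the negligible lower-tail rejection probability gives the usual closed-form inversion.)
δ = d·√(n/2) ⇒ n = 2(δ/d)² = 2 × (3.363 / 0.78)² = 37.17.
Rounding up, n = 38 per group.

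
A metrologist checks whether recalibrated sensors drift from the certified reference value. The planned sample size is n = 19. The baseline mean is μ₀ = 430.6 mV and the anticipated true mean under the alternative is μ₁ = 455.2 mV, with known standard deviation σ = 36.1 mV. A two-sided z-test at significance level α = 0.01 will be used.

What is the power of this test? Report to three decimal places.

Power ≈ 0.653

Standardized effect: d = |μ₁ − μ₀| / σ = |455.2 − 430.6| / 36.1 = 0.6814
Noncentrality parameter: δ = d·√n = 0.6814 × √19 = 2.9703
Critical value for a two-sided test at α = 0.01: z_{α/2} = 2.576.
Power = Φ(δ − 2.576) + Φ(−δ − 2.576) = Φ(0.395) + Φ(-5.546) = 0.6534 + 0.0000 = 0.6534.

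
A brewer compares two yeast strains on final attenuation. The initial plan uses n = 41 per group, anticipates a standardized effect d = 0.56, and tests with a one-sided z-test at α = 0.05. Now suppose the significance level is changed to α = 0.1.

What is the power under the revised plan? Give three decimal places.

Power ≈ 0.895

δ = d·√(n/2) = 0.56 × √(41/2) = 2.5355 (unchanged). New critical value: z_{0.1} = 1.282.
Revised power = Φ(δ − 1.282) = Φ(1.254) = 0.8951.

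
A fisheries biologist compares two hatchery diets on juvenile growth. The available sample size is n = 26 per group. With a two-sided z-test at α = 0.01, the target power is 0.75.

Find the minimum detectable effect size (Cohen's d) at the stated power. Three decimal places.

Required noncentrality: δ = z_{0.005} + z_{0.25} = 2.576 + 0.674 = 3.250.
(The second rejection-region term Φ(−δ − z_{α/2}) is negligible and dropped.)
δ = d·√(n/2) ⇒ d = δ/√(n/2) = 3.250/√(26/2) = 0.9015.

d ≈ 0.901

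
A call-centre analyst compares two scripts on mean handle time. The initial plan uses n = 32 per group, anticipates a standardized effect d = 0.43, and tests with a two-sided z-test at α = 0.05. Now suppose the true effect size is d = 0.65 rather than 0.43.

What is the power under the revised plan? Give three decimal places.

Power ≈ 0.739

With d = 0.65: δ = d·√(n/2) = 0.65 × √(32/2) = 2.6000. Critical value z_{0.025} = 1.960.
Revised power = Φ(δ − 1.960) + Φ(−δ − 1.960) = Φ(0.640) + Φ(-4.560) = 0.7389 + 0.0000 = 0.7389.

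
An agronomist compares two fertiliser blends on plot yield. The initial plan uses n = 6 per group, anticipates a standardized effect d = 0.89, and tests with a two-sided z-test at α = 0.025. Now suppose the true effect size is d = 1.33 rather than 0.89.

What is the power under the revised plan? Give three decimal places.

With d = 1.33: δ = d·√(n/2) = 1.33 × √(6/2) = 2.3036. Critical value z_{0.0125} = 2.241.
Revised power = Φ(δ − 2.241) + Φ(−δ − 2.241) = Φ(0.062) + Φ(-4.545) = 0.5248 + 0.0000 = 0.5248.

Power ≈ 0.525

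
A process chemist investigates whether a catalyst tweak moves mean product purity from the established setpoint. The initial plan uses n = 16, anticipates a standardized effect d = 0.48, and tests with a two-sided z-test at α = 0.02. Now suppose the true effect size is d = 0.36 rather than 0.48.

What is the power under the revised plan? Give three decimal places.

With d = 0.36: δ = d·√n = 0.36 × √16 = 1.4400. Critical value z_{0.01} = 2.326.
Revised power = Φ(δ − 2.326) + Φ(−δ − 2.326) = Φ(-0.886) + Φ(-3.766) = 0.1877 + 0.0001 = 0.1878.

Power ≈ 0.188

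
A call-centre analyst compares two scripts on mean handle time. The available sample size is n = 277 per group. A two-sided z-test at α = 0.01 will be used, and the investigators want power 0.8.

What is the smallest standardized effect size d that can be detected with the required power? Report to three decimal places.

Required noncentrality: δ = z_{0.005} + z_{0.20} = 2.576 + 0.842 = 3.417.
(Lower-tail contribution to power is negligible for δ > 0.)
δ = d·√(n/2) ⇒ d = δ/√(n/2) = 3.417/√(277/2) = 0.2904.

d ≈ 0.290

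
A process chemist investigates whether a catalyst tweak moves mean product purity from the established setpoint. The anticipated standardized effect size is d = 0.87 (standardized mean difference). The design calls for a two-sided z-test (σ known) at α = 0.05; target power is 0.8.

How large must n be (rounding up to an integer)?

n = 11

For power 0.8 need Φ(δ − z_{0.025}) = 0.8, so δ = z_{0.025} + z_{0.20} = 1.960 + 0.842 = 2.802.
(For δ > 0 the lower-tail rejection region contributes negligibly to power, so the one-term inversion is standard.)
δ = d·√n ⇒ n = (δ/d)² = (2.802 / 0.87)² = 10.37.
Rounding up, n = 11.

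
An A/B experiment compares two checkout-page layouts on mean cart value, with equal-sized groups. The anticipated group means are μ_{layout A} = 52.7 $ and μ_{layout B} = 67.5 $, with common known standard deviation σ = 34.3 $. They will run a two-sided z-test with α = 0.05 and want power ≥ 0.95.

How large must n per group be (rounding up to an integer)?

n = 140 per group

Standardized effect: d = |μ_{layout A} − μ_{layout B}| / σ = |52.7 − 67.5| / 34.3 = 0.4315
For power 0.95 need Φ(δ − z_{0.025}) = 0.95, so δ = z_{0.025} + z_{0.05} = 1.960 + 1.645 = 3.605.
(The Φ(−δ − z_{α/2}) term is vanishingly small for δ > 0 and is dropped in the standard sample-size formula.)
δ = d·√(n/2) ⇒ n = 2(δ/d)² = 2 × (3.605 / 0.4315)² = 139.59.
Rounding up, n = 140 per group.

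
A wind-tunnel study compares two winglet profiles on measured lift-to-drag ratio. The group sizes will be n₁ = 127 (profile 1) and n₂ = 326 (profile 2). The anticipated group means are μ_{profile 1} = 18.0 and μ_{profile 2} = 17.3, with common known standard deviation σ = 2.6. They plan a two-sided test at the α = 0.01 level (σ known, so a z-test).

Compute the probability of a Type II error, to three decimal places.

Standardized effect: d = |μ_{profile 1} − μ_{profile 2}| / σ = |18.0 − 17.3| / 2.6 = 0.2692
Noncentrality parameter: δ = d / √(1/n₁ + 1/n₂) = 0.2692 / √(1/127 + 1/326) = 2.5739
Critical value for a two-sided test at α = 0.01: z_{α/2} = 2.576.
Power = Φ(δ − 2.576) + Φ(−δ − 2.576) = Φ(-0.002) + Φ(-5.150) = 0.4992 + 0.0000 = 0.4992.
Type II error: β = 1 − power = 1 − 0.4992 = 0.5008.

β ≈ 0.501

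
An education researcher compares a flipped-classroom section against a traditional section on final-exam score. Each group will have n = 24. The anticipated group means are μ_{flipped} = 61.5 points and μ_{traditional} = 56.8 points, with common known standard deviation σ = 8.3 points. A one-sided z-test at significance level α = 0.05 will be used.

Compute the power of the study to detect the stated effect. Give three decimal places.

Standardized effect: d = |μ_{flipped} − μ_{traditional}| / σ = |61.5 − 56.8| / 8.3 = 0.5663
Noncentrality parameter: δ = d·√(n/2) = 0.5663 × √(24/2) = 1.9616
Critical value for a one-sided test at α = 0.05: z_α = 1.645.
Power = P(Z > 1.645 − δ) = Φ(0.317) = 0.6243.

Power ≈ 0.624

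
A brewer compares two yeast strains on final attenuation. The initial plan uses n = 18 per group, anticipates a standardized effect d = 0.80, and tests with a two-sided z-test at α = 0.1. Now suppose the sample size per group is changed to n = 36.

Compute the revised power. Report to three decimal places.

With n = 36 per group: δ = d·√(n/2) = 0.80 × √(36/2) = 3.3941. Critical value z_{0.05} = 1.645.
Revised power = Φ(δ − 1.645) + Φ(−δ − 1.645) = Φ(1.749) + Φ(-5.039) = 0.9599 + 0.0000 = 0.9599.

Power ≈ 0.960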